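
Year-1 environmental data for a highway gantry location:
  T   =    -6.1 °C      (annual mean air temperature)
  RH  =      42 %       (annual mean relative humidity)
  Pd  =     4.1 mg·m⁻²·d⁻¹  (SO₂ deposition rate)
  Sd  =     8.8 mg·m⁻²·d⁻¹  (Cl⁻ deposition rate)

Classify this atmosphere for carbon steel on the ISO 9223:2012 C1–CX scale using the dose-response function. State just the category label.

carbon steel: temperature factor f = +0.150·(-16.1) = -2.4150
  SO₂ term: 1.77·4.1^0.52·exp(0.02·42-2.4150) = 0.7631
  Cl⁻ term: 0.102·8.8^0.62·exp(0.033·42+0.04·-6.1) = 1.231
  sum: 0.7631 + 1.231 → r_corr = 1.994 μm/a
Category bounds: 1.3…25 μm/a bracket r_corr ⇒ C2

C2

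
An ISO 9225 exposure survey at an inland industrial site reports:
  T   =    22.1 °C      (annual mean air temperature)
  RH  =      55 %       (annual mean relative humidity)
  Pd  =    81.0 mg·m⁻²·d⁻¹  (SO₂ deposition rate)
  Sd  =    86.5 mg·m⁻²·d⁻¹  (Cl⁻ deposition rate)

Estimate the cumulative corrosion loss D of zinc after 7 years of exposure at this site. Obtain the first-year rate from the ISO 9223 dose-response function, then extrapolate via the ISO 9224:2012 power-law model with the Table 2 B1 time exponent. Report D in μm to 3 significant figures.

zinc: f(T) = -0.071·(T−10) [T>10 °C] = -0.8591
  sulphur-dioxide contribution → 0.4742 μm/a
  chloride contribution → 2.26 μm/a
  total first-year rate 2.734 μm/a
ISO 9224: D(t) = r_corr · t^b with b = 0.813 (zinc, B1)
  D(7) = 2.734 × 7^0.813 = 2.734 × 4.865 = 13.3 μm

D(7) = 13.3 μm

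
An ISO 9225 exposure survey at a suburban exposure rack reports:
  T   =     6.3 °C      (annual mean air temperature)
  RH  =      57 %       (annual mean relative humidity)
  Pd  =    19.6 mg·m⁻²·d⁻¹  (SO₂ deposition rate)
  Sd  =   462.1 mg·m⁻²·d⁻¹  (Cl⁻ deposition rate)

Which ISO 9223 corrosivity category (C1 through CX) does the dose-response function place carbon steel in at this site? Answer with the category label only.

carbon steel: temperature factor f = +0.150·(-3.7) = -0.5550
  Pd branch = 1.77·Pd^0.52·e^(0.02·RH+f) = 14.93 μm/a
  Sd branch = 0.102·Sd^0.62·e^(0.033·RH+0.04·T) = 38.64 μm/a
  r_corr = 14.93 + 38.64 = 53.57 μm/a
ISO 9223 Table 2 (carbon steel): 50 < 53.6 ≤ 80 μm/a ⇒ C4

C4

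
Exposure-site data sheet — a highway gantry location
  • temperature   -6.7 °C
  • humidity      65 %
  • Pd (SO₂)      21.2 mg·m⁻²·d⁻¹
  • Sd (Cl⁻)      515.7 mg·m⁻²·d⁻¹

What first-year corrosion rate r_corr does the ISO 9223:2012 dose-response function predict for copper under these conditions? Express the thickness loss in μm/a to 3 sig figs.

copper: f(T) = +0.126·(T−10) [T≤10 °C] = -2.1042
  SO₂ term: 0.0053·21.2^0.26·exp(0.059·65-2.1042) = 0.06619
  Sd branch = 0.01025·Sd^0.27·e^(0.036·RH+0.049·T) = 0.4138 μm/a
  sum: 0.06619 + 0.4138 → r_corr = 0.4799 μm/a

r_corr = 0.480 μm/a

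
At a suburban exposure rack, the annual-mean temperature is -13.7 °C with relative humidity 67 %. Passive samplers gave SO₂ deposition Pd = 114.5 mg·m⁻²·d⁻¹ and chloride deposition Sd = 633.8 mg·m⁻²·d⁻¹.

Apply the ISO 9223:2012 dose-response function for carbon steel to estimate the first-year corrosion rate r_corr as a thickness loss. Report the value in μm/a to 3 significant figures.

carbon steel: f(T) = +0.150·(T−10) [T≤10 °C] = -3.5550
  sulphur-dioxide contribution → 2.273 μm/a
  chloride contribution → 29.38 μm/a
  ⇒ r_corr(carbon steel) = 31.65 μm/a

r_corr = 31.7 μm/a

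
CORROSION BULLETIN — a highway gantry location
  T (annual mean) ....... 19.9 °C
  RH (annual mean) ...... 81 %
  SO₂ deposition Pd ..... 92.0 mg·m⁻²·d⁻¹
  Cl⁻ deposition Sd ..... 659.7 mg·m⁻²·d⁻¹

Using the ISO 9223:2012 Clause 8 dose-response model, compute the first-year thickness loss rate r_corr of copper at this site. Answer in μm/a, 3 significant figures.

copper: f(T) = -0.080·(T−10) [T>10 °C] = -0.7920
  SO₂ term: 0.0053·92.0^0.26·exp(0.059·81-0.7920) = 0.9255
  Sd branch = 0.01025·Sd^0.27·e^(0.036·RH+0.049·T) = 2.896 μm/a
  r_corr = 0.9255 + 2.896 = 3.822 μm/a

r_corr = 3.82 μm/a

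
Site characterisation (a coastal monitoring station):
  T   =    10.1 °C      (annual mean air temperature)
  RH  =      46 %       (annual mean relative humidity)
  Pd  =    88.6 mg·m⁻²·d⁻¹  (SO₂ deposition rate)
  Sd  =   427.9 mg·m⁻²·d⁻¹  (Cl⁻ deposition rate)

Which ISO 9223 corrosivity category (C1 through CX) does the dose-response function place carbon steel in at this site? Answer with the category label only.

C4

carbon steel: T>10 °C ⇒ hinge -0.054·(10.1−10) = -0.0054
  Pd branch = 1.77·Pd^0.52·e^(0.02·RH+f) = 45.48 μm/a
  Sd branch = 0.102·Sd^0.62·e^(0.033·RH+0.04·T) = 29.84 μm/a
  sum: 45.48 + 29.84 → r_corr = 75.32 μm/a
Category bounds: 50…80 μm/a bracket r_corr ⇒ C4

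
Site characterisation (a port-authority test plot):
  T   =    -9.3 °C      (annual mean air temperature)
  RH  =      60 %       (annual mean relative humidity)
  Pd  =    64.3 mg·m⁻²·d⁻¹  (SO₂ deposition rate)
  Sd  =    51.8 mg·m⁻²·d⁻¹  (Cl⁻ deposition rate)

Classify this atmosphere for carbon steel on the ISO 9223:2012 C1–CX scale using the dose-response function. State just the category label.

C2

carbon steel: temperature factor f = +0.150·(-19.3) = -2.8950
  SO₂ term: 1.77·64.3^0.52·exp(0.02·60-2.8950) = 2.832
  Sd branch = 0.102·Sd^0.62·e^(0.033·RH+0.04·T) = 5.886 μm/a
  sum: 2.832 + 5.886 → r_corr = 8.718 μm/a
8.72 μm/a falls in (1.3, 25] for carbon steel → category C2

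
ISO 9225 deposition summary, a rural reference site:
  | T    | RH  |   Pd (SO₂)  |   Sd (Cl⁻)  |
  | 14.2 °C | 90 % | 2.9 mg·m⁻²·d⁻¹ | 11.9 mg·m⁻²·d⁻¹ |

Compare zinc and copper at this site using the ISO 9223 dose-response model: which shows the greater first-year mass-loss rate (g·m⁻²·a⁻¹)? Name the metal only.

copper

zinc: T>10 °C ⇒ hinge -0.071·(14.2−10) = -0.2982
  sulphur-dioxide contribution → 0.9605 μm/a
  chloride contribution → 0.4932 μm/a
  ⇒ r_corr(zinc) = 1.454 μm/a
  mass loss = 1.454 μm/a × 7.14 g/cm³ = 10.38 g·m⁻²·a⁻¹
copper: temperature factor f = -0.080·(4.2) = -0.3360
  sulphur-dioxide contribution → 1.011 μm/a
  chloride contribution → 1.024 μm/a
  ⇒ r_corr(copper) = 2.035 μm/a
  mass loss = 2.035 μm/a × 8.96 g/cm³ = 18.23 g·m⁻²·a⁻¹
Ordering by g·m⁻²·a⁻¹: copper (18.2) > zinc (10.4)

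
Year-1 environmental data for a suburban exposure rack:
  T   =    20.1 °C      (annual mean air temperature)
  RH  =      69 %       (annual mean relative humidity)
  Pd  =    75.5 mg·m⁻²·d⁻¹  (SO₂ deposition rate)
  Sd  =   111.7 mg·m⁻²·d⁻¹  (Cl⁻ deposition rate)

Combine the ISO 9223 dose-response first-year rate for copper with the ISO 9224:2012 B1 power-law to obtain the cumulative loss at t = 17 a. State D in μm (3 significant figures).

D(17) = 10.6 μm

copper: f(T) = -0.080·(T−10) [T>10 °C] = -0.8080
  sulphur-dioxide contribution → 0.4262 μm/a
  chloride contribution → 1.175 μm/a
  total first-year rate 1.602 μm/a
ISO 9224: D(t) = r_corr · t^b with b = 0.667 (copper, B1)
  D(17) = 1.602 × 17^0.667 = 1.602 × 6.618 = 10.6 μm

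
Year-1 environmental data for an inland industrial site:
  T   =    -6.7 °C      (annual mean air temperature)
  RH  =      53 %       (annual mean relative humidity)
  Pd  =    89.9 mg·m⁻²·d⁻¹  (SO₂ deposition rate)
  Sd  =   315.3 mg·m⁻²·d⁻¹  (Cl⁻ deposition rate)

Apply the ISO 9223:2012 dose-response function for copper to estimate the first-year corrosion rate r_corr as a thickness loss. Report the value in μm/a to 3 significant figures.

copper: T≤10 °C ⇒ hinge +0.126·(-6.7−10) = -2.1042
  SO₂ term: 0.0053·89.9^0.26·exp(0.059·53-2.1042) = 0.04747
  Sd branch = 0.01025·Sd^0.27·e^(0.036·RH+0.049·T) = 0.2352 μm/a
  sum: 0.04747 + 0.2352 → r_corr = 0.2827 μm/a

r_corr = 0.283 μm/a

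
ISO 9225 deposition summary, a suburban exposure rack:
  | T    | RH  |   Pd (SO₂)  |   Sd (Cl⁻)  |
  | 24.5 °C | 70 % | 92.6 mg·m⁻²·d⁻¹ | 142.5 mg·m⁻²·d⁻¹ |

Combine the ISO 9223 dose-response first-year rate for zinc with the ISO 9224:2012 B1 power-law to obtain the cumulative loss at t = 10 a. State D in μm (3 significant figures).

D(10) = 32.5 μm

zinc: f(T) = -0.071·(T−10) [T>10 °C] = -1.0295
  sulphur-dioxide contribution → 0.8457 μm/a
  chloride contribution → 4.153 μm/a
  ⇒ r_corr(zinc) = 4.998 μm/a
ISO 9224: D(t) = r_corr · t^b with b = 0.813 (zinc, B1)
  D(10) = 4.998 × 10^0.813 = 4.998 × 6.501 = 32.5 μm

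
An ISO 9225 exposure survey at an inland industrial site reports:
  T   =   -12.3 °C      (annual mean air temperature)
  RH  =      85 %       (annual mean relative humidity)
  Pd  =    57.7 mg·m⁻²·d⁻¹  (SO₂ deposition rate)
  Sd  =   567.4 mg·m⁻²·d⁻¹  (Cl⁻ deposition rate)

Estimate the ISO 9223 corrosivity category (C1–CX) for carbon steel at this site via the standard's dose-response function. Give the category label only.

C4

carbon steel: f(T) = +0.150·(T−10) [T≤10 °C] = -3.3450
  SO₂ term: 1.77·57.7^0.52·exp(0.02·85-3.3450) = 2.814
  Cl⁻ term: 0.102·567.4^0.62·exp(0.033·85+0.04·-12.3) = 52.55
  sum: 2.814 + 52.55 → r_corr = 55.36 μm/a
55.4 μm/a falls in (50, 80] for carbon steel → category C4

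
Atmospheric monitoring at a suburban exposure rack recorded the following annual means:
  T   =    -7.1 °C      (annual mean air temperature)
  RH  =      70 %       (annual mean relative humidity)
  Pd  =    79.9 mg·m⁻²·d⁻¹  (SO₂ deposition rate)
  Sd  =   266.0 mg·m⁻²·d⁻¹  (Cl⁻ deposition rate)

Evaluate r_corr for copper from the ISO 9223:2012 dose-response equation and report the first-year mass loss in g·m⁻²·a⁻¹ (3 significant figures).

r_corr = 4.71 g·m⁻²·a⁻¹

copper: T≤10 °C ⇒ hinge +0.126·(-7.1−10) = -2.1546
  Pd branch = 0.0053·Pd^0.26·e^(0.059·RH+f) = 0.1194 μm/a
  Sd branch = 0.01025·Sd^0.27·e^(0.036·RH+0.049·T) = 0.4062 μm/a
  sum: 0.1194 + 0.4062 → r_corr = 0.5256 μm/a
Convert to mass loss: 0.5256 μm/a × 8.96 g/cm³ = 4.709 g·m⁻²·a⁻¹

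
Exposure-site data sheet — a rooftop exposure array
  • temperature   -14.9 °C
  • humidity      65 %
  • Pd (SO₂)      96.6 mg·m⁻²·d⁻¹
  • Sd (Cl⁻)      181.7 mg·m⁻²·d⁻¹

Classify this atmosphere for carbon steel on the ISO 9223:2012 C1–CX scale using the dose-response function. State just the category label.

C2

carbon steel: f(T) = +0.150·(T−10) [T≤10 °C] = -3.7350
  sulphur-dioxide contribution → 1.67 μm/a
  chloride contribution → 12.08 μm/a
  ⇒ r_corr(carbon steel) = 13.75 μm/a
13.8 μm/a falls in (1.3, 25] for carbon steel → category C2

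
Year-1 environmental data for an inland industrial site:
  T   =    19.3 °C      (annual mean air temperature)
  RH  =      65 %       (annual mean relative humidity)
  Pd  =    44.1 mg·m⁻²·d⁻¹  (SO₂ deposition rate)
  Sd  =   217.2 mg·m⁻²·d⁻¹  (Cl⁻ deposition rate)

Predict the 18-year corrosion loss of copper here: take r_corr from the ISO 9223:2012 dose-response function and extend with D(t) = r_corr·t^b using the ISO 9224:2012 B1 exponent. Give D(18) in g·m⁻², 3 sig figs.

copper: temperature factor f = -0.080·(9.3) = -0.7440
  Pd branch = 0.0053·Pd^0.26·e^(0.059·RH+f) = 0.3121 μm/a
  Cl⁻ term: 0.01025·217.2^0.27·exp(0.036·65+0.049·19.3) = 1.171
  r_corr = 0.3121 + 1.171 = 1.483 μm/a
ISO 9224: D(t) = r_corr · t^b with b = 0.667 (copper, B1)
  D(18) = 1.483 × 18^0.667 = 1.483 × 6.875 = 10.2 μm
  Mass loss = 10.2 μm × 8.96 g/cm³ = 91.37 g·m⁻²

D(18) = 91.4 g·m⁻²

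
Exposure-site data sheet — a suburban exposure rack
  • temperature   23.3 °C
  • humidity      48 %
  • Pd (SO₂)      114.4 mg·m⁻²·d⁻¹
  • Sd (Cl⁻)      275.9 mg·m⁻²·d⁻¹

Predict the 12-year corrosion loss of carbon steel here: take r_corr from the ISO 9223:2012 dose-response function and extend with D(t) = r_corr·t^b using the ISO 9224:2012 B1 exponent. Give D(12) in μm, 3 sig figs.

carbon steel: temperature factor f = -0.054·(13.3) = -0.7182
  sulphur-dioxide contribution → 26.51 μm/a
  chloride contribution → 41.17 μm/a
  ⇒ r_corr(carbon steel) = 67.67 μm/a
Power-law: D(12) = r_corr · 12^0.523
  D(12) = 67.67 × 12^0.523 = 67.67 × 3.668 = 248.2 μm

D(12) = 248 μm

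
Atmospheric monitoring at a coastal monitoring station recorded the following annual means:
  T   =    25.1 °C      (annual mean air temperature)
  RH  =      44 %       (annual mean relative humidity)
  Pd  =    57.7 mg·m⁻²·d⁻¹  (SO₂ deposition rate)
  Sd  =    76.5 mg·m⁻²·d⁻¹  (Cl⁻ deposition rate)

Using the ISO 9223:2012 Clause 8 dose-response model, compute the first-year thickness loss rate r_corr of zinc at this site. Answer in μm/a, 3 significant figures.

r_corr = 2.69 μm/a

zinc: f(T) = -0.071·(T−10) [T>10 °C] = -1.0721
  sulphur-dioxide contribution → 0.199 μm/a
  chloride contribution → 2.49 μm/a
  ⇒ r_corr(zinc) = 2.689 μm/a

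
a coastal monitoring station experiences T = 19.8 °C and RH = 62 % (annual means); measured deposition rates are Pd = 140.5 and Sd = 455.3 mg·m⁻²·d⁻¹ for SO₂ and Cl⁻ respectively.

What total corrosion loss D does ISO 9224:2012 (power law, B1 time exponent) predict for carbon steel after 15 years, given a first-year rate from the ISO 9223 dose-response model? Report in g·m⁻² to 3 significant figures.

D(15) = 4.03e+03 g·m⁻²

carbon steel: temperature factor f = -0.054·(9.8) = -0.5292
  sulphur-dioxide contribution → 47.15 μm/a
  chloride contribution → 77.49 μm/a
  ⇒ r_corr(carbon steel) = 124.6 μm/a
ISO 9224: D(t) = r_corr · t^b with b = 0.523 (carbon steel, B1)
  D(15) = 124.6 × 15^0.523 = 124.6 × 4.122 = 513.8 μm
  Mass loss = 513.8 μm × 7.85 g/cm³ = 4033 g·m⁻²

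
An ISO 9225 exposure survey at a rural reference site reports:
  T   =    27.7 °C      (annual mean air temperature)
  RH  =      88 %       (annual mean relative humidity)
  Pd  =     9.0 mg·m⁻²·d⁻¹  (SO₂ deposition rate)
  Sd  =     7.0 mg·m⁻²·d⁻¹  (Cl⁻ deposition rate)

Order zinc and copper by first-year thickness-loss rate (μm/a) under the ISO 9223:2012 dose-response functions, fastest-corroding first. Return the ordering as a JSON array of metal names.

zinc: f(T) = -0.071·(T−10) [T>10 °C] = -1.2567
  Pd branch = 0.0129·Pd^0.44·e^(0.046·RH+f) = 0.553 μm/a
  Cl⁻ term: 0.0175·7.0^0.57·exp(0.008·88+0.085·27.7) = 1.13
  r_corr = 0.553 + 1.13 = 1.683 μm/a
copper: T>10 °C ⇒ hinge -0.080·(27.7−10) = -1.4160
  Pd branch = 0.0053·Pd^0.26·e^(0.059·RH+f) = 0.4095 μm/a
  Cl⁻ term: 0.01025·7.0^0.27·exp(0.036·88+0.049·27.7) = 1.6
  sum: 0.4095 + 1.6 → r_corr = 2.01 μm/a
Ordering by μm/a: copper (2.01) > zinc (1.68)

["copper", "zinc"]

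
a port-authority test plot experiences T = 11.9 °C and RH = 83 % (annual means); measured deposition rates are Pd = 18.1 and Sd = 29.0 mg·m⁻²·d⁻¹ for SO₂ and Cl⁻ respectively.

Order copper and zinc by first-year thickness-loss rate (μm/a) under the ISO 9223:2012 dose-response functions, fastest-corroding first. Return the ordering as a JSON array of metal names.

["zinc", "copper"]

copper: temperature factor f = -0.080·(1.9) = -0.1520
  sulphur-dioxide contribution → 1.294 μm/a
  chloride contribution → 0.9046 μm/a
  total first-year rate 2.199 μm/a
zinc: f(T) = -0.071·(T−10) [T>10 °C] = -0.1349
  sulphur-dioxide contribution → 1.835 μm/a
  chloride contribution → 0.6372 μm/a
  total first-year rate 2.472 μm/a
Ordering by μm/a: zinc (2.47) > copper (2.2)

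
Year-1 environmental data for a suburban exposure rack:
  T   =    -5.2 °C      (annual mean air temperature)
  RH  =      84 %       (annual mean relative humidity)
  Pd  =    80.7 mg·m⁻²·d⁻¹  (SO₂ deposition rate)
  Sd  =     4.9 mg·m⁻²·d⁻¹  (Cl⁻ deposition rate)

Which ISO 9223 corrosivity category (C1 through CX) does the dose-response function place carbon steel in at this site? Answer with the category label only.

C2

carbon steel: temperature factor f = +0.150·(-15.2) = -2.2800
  Pd branch = 1.77·Pd^0.52·e^(0.02·RH+f) = 9.527 μm/a
  Cl⁻ term: 0.102·4.9^0.62·exp(0.033·84+0.04·-5.2) = 3.549
  r_corr = 9.527 + 3.549 = 13.08 μm/a
13.1 μm/a falls in (1.3, 25] for carbon steel → category C2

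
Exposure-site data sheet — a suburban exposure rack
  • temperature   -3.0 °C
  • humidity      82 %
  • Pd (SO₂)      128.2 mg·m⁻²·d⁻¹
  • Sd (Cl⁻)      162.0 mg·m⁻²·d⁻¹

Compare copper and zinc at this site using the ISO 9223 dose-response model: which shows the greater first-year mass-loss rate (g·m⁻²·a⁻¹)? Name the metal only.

zinc

copper: f(T) = +0.126·(T−10) [T≤10 °C] = -1.6380
  SO₂ term: 0.0053·128.2^0.26·exp(0.059·82-1.6380) = 0.4593
  Cl⁻ term: 0.01025·162.0^0.27·exp(0.036·82+0.049·-3.0) = 0.6691
  sum: 0.4593 + 0.6691 → r_corr = 1.128 μm/a
  mass loss = 1.128 μm/a × 8.96 g/cm³ = 10.11 g·m⁻²·a⁻¹
zinc: temperature factor f = +0.038·(-13.0) = -0.4940
  Pd branch = 0.0129·Pd^0.44·e^(0.046·RH+f) = 2.895 μm/a
  Cl⁻ term: 0.0175·162.0^0.57·exp(0.008·82+0.085·-3.0) = 0.4749
  sum: 2.895 + 0.4749 → r_corr = 3.37 μm/a
  mass loss = 3.37 μm/a × 7.14 g/cm³ = 24.06 g·m⁻²·a⁻¹
Ordering by g·m⁻²·a⁻¹: zinc (24.1) > copper (10.1)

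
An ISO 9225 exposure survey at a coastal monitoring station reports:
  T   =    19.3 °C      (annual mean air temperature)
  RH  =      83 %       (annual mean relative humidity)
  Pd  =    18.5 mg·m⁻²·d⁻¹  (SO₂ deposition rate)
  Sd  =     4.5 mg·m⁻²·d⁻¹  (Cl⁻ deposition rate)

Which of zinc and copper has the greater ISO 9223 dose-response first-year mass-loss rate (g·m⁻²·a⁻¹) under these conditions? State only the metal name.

copper

zinc: T>10 °C ⇒ hinge -0.071·(19.3−10) = -0.6603
  SO₂ term: 0.0129·18.5^0.44·exp(0.046·83-0.6603) = 1.095
  Cl⁻ term: 0.0175·4.5^0.57·exp(0.008·83+0.085·19.3) = 0.4132
  r_corr = 1.095 + 0.4132 = 1.508 μm/a
  mass loss = 1.508 μm/a × 7.14 g/cm³ = 10.77 g·m⁻²·a⁻¹
copper: temperature factor f = -0.080·(9.3) = -0.7440
  Pd branch = 0.0053·Pd^0.26·e^(0.059·RH+f) = 0.7201 μm/a
  Sd branch = 0.01025·Sd^0.27·e^(0.036·RH+0.049·T) = 0.7861 μm/a
  r_corr = 0.7201 + 0.7861 = 1.506 μm/a
  mass loss = 1.506 μm/a × 8.96 g/cm³ = 13.5 g·m⁻²·a⁻¹
Ordering by g·m⁻²·a⁻¹: copper (13.5) > zinc (10.8)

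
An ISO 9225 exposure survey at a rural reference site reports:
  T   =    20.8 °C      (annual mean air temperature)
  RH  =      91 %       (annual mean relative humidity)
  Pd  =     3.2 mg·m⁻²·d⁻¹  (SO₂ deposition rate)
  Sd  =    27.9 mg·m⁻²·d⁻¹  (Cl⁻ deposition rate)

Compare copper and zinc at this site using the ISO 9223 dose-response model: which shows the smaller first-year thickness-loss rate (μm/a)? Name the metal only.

copper: T>10 °C ⇒ hinge -0.080·(20.8−10) = -0.8640
  Pd branch = 0.0053·Pd^0.26·e^(0.059·RH+f) = 0.6488 μm/a
  Sd branch = 0.01025·Sd^0.27·e^(0.036·RH+0.049·T) = 1.847 μm/a
  sum: 0.6488 + 1.847 → r_corr = 2.496 μm/a
zinc: temperature factor f = -0.071·(10.8) = -0.7668
  Pd branch = 0.0129·Pd^0.44·e^(0.046·RH+f) = 0.6573 μm/a
  Cl⁻ term: 0.0175·27.9^0.57·exp(0.008·91+0.085·20.8) = 1.416
  sum: 0.6573 + 1.416 → r_corr = 2.073 μm/a
Ordering by μm/a: copper (2.5) > zinc (2.07)

zinc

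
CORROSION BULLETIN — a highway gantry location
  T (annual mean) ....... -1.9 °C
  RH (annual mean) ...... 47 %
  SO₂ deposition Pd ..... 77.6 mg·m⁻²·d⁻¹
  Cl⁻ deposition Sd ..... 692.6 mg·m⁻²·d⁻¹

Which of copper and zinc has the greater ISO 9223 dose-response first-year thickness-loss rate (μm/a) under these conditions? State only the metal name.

zinc

copper: temperature factor f = +0.126·(-11.9) = -1.4994
  Pd branch = 0.0053·Pd^0.26·e^(0.059·RH+f) = 0.05872 μm/a
  Sd branch = 0.01025·Sd^0.27·e^(0.036·RH+0.049·T) = 0.2965 μm/a
  r_corr = 0.05872 + 0.2965 = 0.3552 μm/a
zinc: f(T) = +0.038·(T−10) [T≤10 °C] = -0.4522
  Pd branch = 0.0129·Pd^0.44·e^(0.046·RH+f) = 0.4838 μm/a
  Cl⁻ term: 0.0175·692.6^0.57·exp(0.008·47+0.085·-1.9) = 0.9021
  r_corr = 0.4838 + 0.9021 = 1.386 μm/a
Ordering by μm/a: zinc (1.39) > copper (0.355)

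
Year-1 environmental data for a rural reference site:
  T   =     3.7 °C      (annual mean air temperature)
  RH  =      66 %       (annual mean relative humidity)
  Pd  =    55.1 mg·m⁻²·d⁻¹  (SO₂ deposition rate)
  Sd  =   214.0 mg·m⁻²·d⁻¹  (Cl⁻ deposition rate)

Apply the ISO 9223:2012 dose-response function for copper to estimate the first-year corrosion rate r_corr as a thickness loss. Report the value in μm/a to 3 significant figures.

copper: temperature factor f = +0.126·(-6.3) = -0.7938
  sulphur-dioxide contribution → 0.3337 μm/a
  chloride contribution → 0.5631 μm/a
  ⇒ r_corr(copper) = 0.8968 μm/a

r_corr = 0.897 μm/a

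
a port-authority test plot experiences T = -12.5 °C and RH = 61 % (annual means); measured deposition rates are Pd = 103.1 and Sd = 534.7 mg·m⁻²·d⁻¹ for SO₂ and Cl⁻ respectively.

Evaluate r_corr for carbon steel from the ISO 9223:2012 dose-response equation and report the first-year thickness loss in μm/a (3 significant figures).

carbon steel: f(T) = +0.150·(T−10) [T≤10 °C] = -3.3750
  SO₂ term: 1.77·103.1^0.52·exp(0.02·61-3.3750) = 2.285
  Cl⁻ term: 0.102·534.7^0.62·exp(0.033·61+0.04·-12.5) = 22.76
  r_corr = 2.285 + 22.76 = 25.04 μm/a

r_corr = 25.0 μm/a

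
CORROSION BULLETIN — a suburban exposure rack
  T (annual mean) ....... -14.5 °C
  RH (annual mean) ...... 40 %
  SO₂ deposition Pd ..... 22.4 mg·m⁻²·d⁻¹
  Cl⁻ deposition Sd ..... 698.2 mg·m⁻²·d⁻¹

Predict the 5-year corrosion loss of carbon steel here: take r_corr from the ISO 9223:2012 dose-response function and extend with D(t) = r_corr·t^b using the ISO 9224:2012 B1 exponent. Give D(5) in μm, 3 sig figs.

D(5) = 29.9 μm

carbon steel: temperature factor f = +0.150·(-24.5) = -3.6750
  sulphur-dioxide contribution → 0.5029 μm/a
  chloride contribution → 12.39 μm/a
  total first-year rate 12.9 μm/a
Power-law: D(5) = r_corr · 5^0.523
  D(5) = 12.9 × 5^0.523 = 12.9 × 2.32 = 29.93 μm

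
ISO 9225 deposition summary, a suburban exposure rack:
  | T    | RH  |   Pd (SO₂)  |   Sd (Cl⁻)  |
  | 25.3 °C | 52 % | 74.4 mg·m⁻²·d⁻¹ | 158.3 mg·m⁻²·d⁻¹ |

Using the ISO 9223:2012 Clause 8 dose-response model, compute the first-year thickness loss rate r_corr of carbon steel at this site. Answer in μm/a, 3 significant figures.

r_corr = 56.7 μm/a

carbon steel: f(T) = -0.054·(T−10) [T>10 °C] = -0.8262
  sulphur-dioxide contribution → 20.61 μm/a
  chloride contribution → 36.06 μm/a
  ⇒ r_corr(carbon steel) = 56.67 μm/a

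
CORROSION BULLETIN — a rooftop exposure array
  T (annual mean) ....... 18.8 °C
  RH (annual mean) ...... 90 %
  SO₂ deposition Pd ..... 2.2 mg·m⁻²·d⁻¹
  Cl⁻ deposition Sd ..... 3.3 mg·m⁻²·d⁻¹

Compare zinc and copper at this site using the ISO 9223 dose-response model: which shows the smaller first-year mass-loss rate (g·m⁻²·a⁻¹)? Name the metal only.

zinc: T>10 °C ⇒ hinge -0.071·(18.8−10) = -0.6248
  sulphur-dioxide contribution → 0.6136 μm/a
  chloride contribution → 0.351 μm/a
  ⇒ r_corr(zinc) = 0.9646 μm/a
  mass loss = 0.9646 μm/a × 7.14 g/cm³ = 6.887 g·m⁻²·a⁻¹
copper: f(T) = -0.080·(T−10) [T>10 °C] = -0.7040
  sulphur-dioxide contribution → 0.6511 μm/a
  chloride contribution → 0.9076 μm/a
  ⇒ r_corr(copper) = 1.559 μm/a
  mass loss = 1.559 μm/a × 8.96 g/cm³ = 13.97 g·m⁻²·a⁻¹
Ordering by g·m⁻²·a⁻¹: copper (14) > zinc (6.89)

zinc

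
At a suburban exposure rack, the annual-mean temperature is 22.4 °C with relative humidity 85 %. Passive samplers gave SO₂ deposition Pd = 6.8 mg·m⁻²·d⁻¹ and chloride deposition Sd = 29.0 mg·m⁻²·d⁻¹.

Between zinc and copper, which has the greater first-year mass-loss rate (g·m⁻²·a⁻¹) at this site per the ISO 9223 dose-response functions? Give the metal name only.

copper

zinc: temperature factor f = -0.071·(12.4) = -0.8804
  sulphur-dioxide contribution → 0.6203 μm/a
  chloride contribution → 1.581 μm/a
  total first-year rate 2.201 μm/a
  mass loss = 2.201 μm/a × 7.14 g/cm³ = 15.71 g·m⁻²·a⁻¹
copper: f(T) = -0.080·(T−10) [T>10 °C] = -0.9920
  sulphur-dioxide contribution → 0.4874 μm/a
  chloride contribution → 1.626 μm/a
  total first-year rate 2.114 μm/a
  mass loss = 2.114 μm/a × 8.96 g/cm³ = 18.94 g·m⁻²·a⁻¹
Ordering by g·m⁻²·a⁻¹: copper (18.9) > zinc (15.7)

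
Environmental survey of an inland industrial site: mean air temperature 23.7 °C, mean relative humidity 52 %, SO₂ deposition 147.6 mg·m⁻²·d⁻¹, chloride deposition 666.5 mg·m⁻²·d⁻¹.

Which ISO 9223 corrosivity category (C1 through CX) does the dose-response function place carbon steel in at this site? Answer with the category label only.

C5

carbon steel: f(T) = -0.054·(T−10) [T>10 °C] = -0.7398
  sulphur-dioxide contribution → 32.08 μm/a
  chloride contribution → 82.47 μm/a
  ⇒ r_corr(carbon steel) = 114.6 μm/a
115 μm/a falls in (80, 200] for carbon steel → category C5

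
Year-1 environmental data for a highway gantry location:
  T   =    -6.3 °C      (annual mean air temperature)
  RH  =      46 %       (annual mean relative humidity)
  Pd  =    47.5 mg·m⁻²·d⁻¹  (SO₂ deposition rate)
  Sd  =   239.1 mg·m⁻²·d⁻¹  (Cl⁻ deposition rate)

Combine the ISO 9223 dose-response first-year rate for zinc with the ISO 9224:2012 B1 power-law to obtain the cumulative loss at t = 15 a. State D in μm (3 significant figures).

D(15) = 5.88 μm

zinc: f(T) = +0.038·(T−10) [T≤10 °C] = -0.6194
  Pd branch = 0.0129·Pd^0.44·e^(0.046·RH+f) = 0.315 μm/a
  Sd branch = 0.0175·Sd^0.57·e^(0.008·RH+0.085·T) = 0.3358 μm/a
  r_corr = 0.315 + 0.3358 = 0.6508 μm/a
ISO 9224: D(t) = r_corr · t^b with b = 0.813 (zinc, B1)
  D(15) = 0.6508 × 15^0.813 = 0.6508 × 9.04 = 5.883 μm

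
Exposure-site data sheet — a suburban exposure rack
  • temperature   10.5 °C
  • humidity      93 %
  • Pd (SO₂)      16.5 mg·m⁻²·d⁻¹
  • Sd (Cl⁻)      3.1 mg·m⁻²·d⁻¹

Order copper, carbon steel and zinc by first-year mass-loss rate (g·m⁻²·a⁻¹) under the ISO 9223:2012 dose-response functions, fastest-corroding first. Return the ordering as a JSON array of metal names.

copper: f(T) = -0.080·(T−10) [T>10 °C] = -0.0400
  Pd branch = 0.0053·Pd^0.26·e^(0.059·RH+f) = 2.549 μm/a
  Cl⁻ term: 0.01025·3.1^0.27·exp(0.036·93+0.049·10.5) = 0.662
  r_corr = 2.549 + 0.662 = 3.211 μm/a
  mass loss = 3.211 μm/a × 8.96 g/cm³ = 28.77 g·m⁻²·a⁻¹
carbon steel: temperature factor f = -0.054·(0.5) = -0.0270
  SO₂ term: 1.77·16.5^0.52·exp(0.02·93-0.0270) = 47.55
  Cl⁻ term: 0.102·3.1^0.62·exp(0.033·93+0.04·10.5) = 6.737
  r_corr = 47.55 + 6.737 = 54.28 μm/a
  mass loss = 54.28 μm/a × 7.85 g/cm³ = 426.1 g·m⁻²·a⁻¹
zinc: T>10 °C ⇒ hinge -0.071·(10.5−10) = -0.0355
  SO₂ term: 0.0129·16.5^0.44·exp(0.046·93-0.0355) = 3.082
  Sd branch = 0.0175·Sd^0.57·e^(0.008·RH+0.085·T) = 0.1713 μm/a
  r_corr = 3.082 + 0.1713 = 3.253 μm/a
  mass loss = 3.253 μm/a × 7.14 g/cm³ = 23.23 g·m⁻²·a⁻¹
Ordering by g·m⁻²·a⁻¹: carbon steel (426) > copper (28.8) > zinc (23.2)

["carbon steel", "copper", "zinc"]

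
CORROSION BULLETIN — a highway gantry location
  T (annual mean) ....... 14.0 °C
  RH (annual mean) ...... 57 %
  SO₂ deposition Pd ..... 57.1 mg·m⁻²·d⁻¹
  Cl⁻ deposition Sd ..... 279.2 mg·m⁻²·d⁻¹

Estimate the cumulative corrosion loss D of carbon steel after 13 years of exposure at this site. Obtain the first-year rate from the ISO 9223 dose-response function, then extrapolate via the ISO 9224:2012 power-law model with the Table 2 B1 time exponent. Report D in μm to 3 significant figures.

D(13) = 287 μm

carbon steel: f(T) = -0.054·(T−10) [T>10 °C] = -0.2160
  SO₂ term: 1.77·57.1^0.52·exp(0.02·57-0.2160) = 36.54
  Cl⁻ term: 0.102·279.2^0.62·exp(0.033·57+0.04·14.0) = 38.48
  r_corr = 36.54 + 38.48 = 75.01 μm/a
Long-term exponent b (ISO 9224 Table 2, B1) = 0.523
  D(13) = 75.01 × 13^0.523 = 75.01 × 3.825 = 286.9 μm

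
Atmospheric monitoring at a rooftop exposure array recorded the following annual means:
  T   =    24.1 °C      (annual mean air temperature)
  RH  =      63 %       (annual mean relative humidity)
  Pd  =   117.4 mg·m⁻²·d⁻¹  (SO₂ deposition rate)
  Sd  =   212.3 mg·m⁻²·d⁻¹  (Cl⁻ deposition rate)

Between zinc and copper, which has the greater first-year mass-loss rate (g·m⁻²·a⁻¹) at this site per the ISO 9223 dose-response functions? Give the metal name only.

zinc

zinc: temperature factor f = -0.071·(14.1) = -1.0011
  Pd branch = 0.0129·Pd^0.44·e^(0.046·RH+f) = 0.6999 μm/a
  Cl⁻ term: 0.0175·212.3^0.57·exp(0.008·63+0.085·24.1) = 4.764
  sum: 0.6999 + 4.764 → r_corr = 5.464 μm/a
  mass loss = 5.464 μm/a × 7.14 g/cm³ = 39.01 g·m⁻²·a⁻¹
copper: temperature factor f = -0.080·(14.1) = -1.1280
  Pd branch = 0.0053·Pd^0.26·e^(0.059·RH+f) = 0.2437 μm/a
  Cl⁻ term: 0.01025·212.3^0.27·exp(0.036·63+0.049·24.1) = 1.37
  r_corr = 0.2437 + 1.37 = 1.614 μm/a
  mass loss = 1.614 μm/a × 8.96 g/cm³ = 14.46 g·m⁻²·a⁻¹
Ordering by g·m⁻²·a⁻¹: zinc (39) > copper (14.5)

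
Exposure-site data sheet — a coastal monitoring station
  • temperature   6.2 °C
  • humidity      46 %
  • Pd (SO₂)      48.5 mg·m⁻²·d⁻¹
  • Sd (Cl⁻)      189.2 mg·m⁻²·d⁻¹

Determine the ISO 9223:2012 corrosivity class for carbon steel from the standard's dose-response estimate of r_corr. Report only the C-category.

C3

carbon steel: temperature factor f = +0.150·(-3.8) = -0.5700
  Pd branch = 1.77·Pd^0.52·e^(0.02·RH+f) = 18.9 μm/a
  Cl⁻ term: 0.102·189.2^0.62·exp(0.033·46+0.04·6.2) = 15.39
  r_corr = 18.9 + 15.39 = 34.29 μm/a
34.3 μm/a falls in (25, 50] for carbon steel → category C3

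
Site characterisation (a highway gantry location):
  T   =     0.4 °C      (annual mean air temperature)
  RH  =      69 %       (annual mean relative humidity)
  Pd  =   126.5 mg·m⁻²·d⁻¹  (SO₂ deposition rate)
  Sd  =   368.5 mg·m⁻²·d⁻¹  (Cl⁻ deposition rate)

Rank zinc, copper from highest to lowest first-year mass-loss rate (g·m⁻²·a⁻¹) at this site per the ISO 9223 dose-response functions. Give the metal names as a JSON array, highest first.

["zinc", "copper"]

zinc: T≤10 °C ⇒ hinge +0.038·(0.4−10) = -0.3648
  sulphur-dioxide contribution → 1.801 μm/a
  chloride contribution → 0.9129 μm/a
  total first-year rate 2.714 μm/a
  mass loss = 2.714 μm/a × 7.14 g/cm³ = 19.38 g·m⁻²·a⁻¹
copper: temperature factor f = +0.126·(-9.6) = -1.2096
  sulphur-dioxide contribution → 0.3262 μm/a
  chloride contribution → 0.618 μm/a
  ⇒ r_corr(copper) = 0.9442 μm/a
  mass loss = 0.9442 μm/a × 8.96 g/cm³ = 8.46 g·m⁻²·a⁻¹
Ordering by g·m⁻²·a⁻¹: zinc (19.4) > copper (8.46)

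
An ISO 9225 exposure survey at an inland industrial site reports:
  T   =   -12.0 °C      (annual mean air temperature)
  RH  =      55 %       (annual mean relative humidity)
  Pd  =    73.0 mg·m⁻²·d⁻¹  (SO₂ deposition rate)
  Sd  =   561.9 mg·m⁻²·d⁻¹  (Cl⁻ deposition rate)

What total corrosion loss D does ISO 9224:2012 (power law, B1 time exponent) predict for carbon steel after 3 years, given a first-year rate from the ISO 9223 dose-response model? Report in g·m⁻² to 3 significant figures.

D(3) = 299 g·m⁻²

carbon steel: f(T) = +0.150·(T−10) [T≤10 °C] = -3.3000
  SO₂ term: 1.77·73.0^0.52·exp(0.02·55-3.3000) = 1.826
  Sd branch = 0.102·Sd^0.62·e^(0.033·RH+0.04·T) = 19.64 μm/a
  sum: 1.826 + 19.64 → r_corr = 21.47 μm/a
ISO 9224: D(t) = r_corr · t^b with b = 0.523 (carbon steel, B1)
  D(3) = 21.47 × 3^0.523 = 21.47 × 1.776 = 38.13 μm
  Mass loss = 38.13 μm × 7.85 g/cm³ = 299.3 g·m⁻²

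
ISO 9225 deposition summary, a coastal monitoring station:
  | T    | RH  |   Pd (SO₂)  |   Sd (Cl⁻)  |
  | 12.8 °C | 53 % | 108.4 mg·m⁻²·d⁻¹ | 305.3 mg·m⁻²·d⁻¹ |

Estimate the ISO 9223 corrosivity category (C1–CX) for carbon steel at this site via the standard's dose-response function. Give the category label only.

carbon steel: temperature factor f = -0.054·(2.8) = -0.1512
  sulphur-dioxide contribution → 50.22 μm/a
  chloride contribution → 33.97 μm/a
  total first-year rate 84.19 μm/a
ISO 9223 Table 2 (carbon steel): 80 < 84.2 ≤ 200 μm/a ⇒ C5

C5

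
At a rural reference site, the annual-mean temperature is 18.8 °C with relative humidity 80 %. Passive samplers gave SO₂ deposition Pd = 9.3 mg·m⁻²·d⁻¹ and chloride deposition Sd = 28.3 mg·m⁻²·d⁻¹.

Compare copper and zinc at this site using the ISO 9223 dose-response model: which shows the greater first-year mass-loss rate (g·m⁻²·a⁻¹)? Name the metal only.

copper

copper: f(T) = -0.080·(T−10) [T>10 °C] = -0.7040
  SO₂ term: 0.0053·9.3^0.26·exp(0.059·80-0.7040) = 0.5251
  Sd branch = 0.01025·Sd^0.27·e^(0.036·RH+0.049·T) = 1.131 μm/a
  r_corr = 0.5251 + 1.131 = 1.656 μm/a
  mass loss = 1.656 μm/a × 8.96 g/cm³ = 14.84 g·m⁻²·a⁻¹
zinc: temperature factor f = -0.071·(8.8) = -0.6248
  SO₂ term: 0.0129·9.3^0.44·exp(0.046·80-0.6248) = 0.7304
  Sd branch = 0.0175·Sd^0.57·e^(0.008·RH+0.085·T) = 1.103 μm/a
  r_corr = 0.7304 + 1.103 = 1.833 μm/a
  mass loss = 1.833 μm/a × 7.14 g/cm³ = 13.09 g·m⁻²·a⁻¹
Ordering by g·m⁻²·a⁻¹: copper (14.8) > zinc (13.1)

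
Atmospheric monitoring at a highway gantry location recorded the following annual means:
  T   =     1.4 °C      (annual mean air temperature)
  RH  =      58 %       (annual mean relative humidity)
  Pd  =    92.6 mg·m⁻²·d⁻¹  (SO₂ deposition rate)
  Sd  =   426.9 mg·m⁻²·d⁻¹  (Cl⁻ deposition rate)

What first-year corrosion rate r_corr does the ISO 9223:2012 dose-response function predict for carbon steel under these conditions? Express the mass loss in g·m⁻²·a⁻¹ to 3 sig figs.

r_corr = 374 g·m⁻²·a⁻¹

carbon steel: T≤10 °C ⇒ hinge +0.150·(1.4−10) = -1.2900
  SO₂ term: 1.77·92.6^0.52·exp(0.02·58-1.2900) = 16.37
  Cl⁻ term: 0.102·426.9^0.62·exp(0.033·58+0.04·1.4) = 31.26
  sum: 16.37 + 31.26 → r_corr = 47.63 μm/a
Convert to mass loss: 47.63 μm/a × 7.85 g/cm³ = 373.9 g·m⁻²·a⁻¹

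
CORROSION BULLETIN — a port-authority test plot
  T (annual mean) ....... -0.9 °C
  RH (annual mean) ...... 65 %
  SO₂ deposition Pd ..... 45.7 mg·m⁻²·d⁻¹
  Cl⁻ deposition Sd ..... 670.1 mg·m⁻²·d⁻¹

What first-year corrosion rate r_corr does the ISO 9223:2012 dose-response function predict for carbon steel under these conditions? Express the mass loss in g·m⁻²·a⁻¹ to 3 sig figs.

carbon steel: temperature factor f = +0.150·(-10.9) = -1.6350
  sulphur-dioxide contribution → 9.239 μm/a
  chloride contribution → 47.5 μm/a
  total first-year rate 56.74 μm/a
Convert to mass loss: 56.74 μm/a × 7.85 g/cm³ = 445.4 g·m⁻²·a⁻¹

r_corr = 445 g·m⁻²·a⁻¹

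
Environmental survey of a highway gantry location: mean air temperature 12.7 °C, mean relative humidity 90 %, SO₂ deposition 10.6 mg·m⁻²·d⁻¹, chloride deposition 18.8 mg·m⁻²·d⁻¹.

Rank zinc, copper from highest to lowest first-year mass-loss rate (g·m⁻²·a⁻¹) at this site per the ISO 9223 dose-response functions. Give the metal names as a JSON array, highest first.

["copper", "zinc"]

zinc: temperature factor f = -0.071·(2.7) = -0.1917
  Pd branch = 0.0129·Pd^0.44·e^(0.046·RH+f) = 1.89 μm/a
  Cl⁻ term: 0.0175·18.8^0.57·exp(0.008·90+0.085·12.7) = 0.5634
  r_corr = 1.89 + 0.5634 = 2.453 μm/a
  mass loss = 2.453 μm/a × 7.14 g/cm³ = 17.52 g·m⁻²·a⁻¹
copper: f(T) = -0.080·(T−10) [T>10 °C] = -0.2160
  SO₂ term: 0.0053·10.6^0.26·exp(0.059·90-0.2160) = 1.596
  Sd branch = 0.01025·Sd^0.27·e^(0.036·RH+0.049·T) = 1.077 μm/a
  r_corr = 1.596 + 1.077 = 2.673 μm/a
  mass loss = 2.673 μm/a × 8.96 g/cm³ = 23.95 g·m⁻²·a⁻¹
Ordering by g·m⁻²·a⁻¹: copper (24) > zinc (17.5)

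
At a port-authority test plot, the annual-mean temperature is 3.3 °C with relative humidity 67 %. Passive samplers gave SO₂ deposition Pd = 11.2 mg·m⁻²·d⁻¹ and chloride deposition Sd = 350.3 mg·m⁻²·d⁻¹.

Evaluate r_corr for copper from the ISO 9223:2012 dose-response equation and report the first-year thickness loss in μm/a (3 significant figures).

r_corr = 0.876 μm/a

copper: T≤10 °C ⇒ hinge +0.126·(3.3−10) = -0.8442
  sulphur-dioxide contribution → 0.2224 μm/a
  chloride contribution → 0.6538 μm/a
  ⇒ r_corr(copper) = 0.8763 μm/a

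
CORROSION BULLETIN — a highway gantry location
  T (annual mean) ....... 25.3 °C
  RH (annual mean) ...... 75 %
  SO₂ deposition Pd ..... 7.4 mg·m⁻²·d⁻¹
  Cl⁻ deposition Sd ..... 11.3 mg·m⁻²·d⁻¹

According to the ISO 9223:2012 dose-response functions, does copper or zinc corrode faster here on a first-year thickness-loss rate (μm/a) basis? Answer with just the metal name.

copper: f(T) = -0.080·(T−10) [T>10 °C] = -1.2240
  Pd branch = 0.0053·Pd^0.26·e^(0.059·RH+f) = 0.219 μm/a
  Sd branch = 0.01025·Sd^0.27·e^(0.036·RH+0.049·T) = 1.014 μm/a
  r_corr = 0.219 + 1.014 = 1.233 μm/a
zinc: f(T) = -0.071·(T−10) [T>10 °C] = -1.0863
  SO₂ term: 0.0129·7.4^0.44·exp(0.046·75-1.0863) = 0.3308
  Cl⁻ term: 0.0175·11.3^0.57·exp(0.008·75+0.085·25.3) = 1.091
  r_corr = 0.3308 + 1.091 = 1.422 μm/a
Ordering by μm/a: zinc (1.42) > copper (1.23)

zinc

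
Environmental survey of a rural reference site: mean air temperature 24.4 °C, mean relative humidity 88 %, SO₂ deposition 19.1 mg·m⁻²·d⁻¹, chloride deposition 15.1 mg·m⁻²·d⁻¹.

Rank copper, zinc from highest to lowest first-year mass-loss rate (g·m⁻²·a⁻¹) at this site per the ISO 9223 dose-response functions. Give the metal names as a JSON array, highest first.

["copper", "zinc"]

copper: temperature factor f = -0.080·(14.4) = -1.1520
  SO₂ term: 0.0053·19.1^0.26·exp(0.059·88-1.1520) = 0.6485
  Sd branch = 0.01025·Sd^0.27·e^(0.036·RH+0.049·T) = 1.675 μm/a
  r_corr = 0.6485 + 1.675 = 2.324 μm/a
  mass loss = 2.324 μm/a × 8.96 g/cm³ = 20.82 g·m⁻²·a⁻¹
zinc: T>10 °C ⇒ hinge -0.071·(24.4−10) = -1.0224
  SO₂ term: 0.0129·19.1^0.44·exp(0.046·88-1.0224) = 0.9733
  Sd branch = 0.0175·Sd^0.57·e^(0.008·RH+0.085·T) = 1.323 μm/a
  r_corr = 0.9733 + 1.323 = 2.296 μm/a
  mass loss = 2.296 μm/a × 7.14 g/cm³ = 16.39 g·m⁻²·a⁻¹
Ordering by g·m⁻²·a⁻¹: copper (20.8) > zinc (16.4)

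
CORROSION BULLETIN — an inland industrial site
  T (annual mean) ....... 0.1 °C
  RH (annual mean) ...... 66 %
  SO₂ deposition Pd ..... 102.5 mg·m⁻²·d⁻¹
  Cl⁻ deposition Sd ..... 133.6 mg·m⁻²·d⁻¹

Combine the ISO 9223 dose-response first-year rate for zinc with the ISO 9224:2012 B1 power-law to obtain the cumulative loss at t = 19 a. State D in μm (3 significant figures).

zinc: T≤10 °C ⇒ hinge +0.038·(0.1−10) = -0.3762
  sulphur-dioxide contribution → 1.414 μm/a
  chloride contribution → 0.4872 μm/a
  ⇒ r_corr(zinc) = 1.901 μm/a
ISO 9224: D(t) = r_corr · t^b with b = 0.813 (zinc, B1)
  D(19) = 1.901 × 19^0.813 = 1.901 × 10.96 = 20.83 μm

D(19) = 20.8 μm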